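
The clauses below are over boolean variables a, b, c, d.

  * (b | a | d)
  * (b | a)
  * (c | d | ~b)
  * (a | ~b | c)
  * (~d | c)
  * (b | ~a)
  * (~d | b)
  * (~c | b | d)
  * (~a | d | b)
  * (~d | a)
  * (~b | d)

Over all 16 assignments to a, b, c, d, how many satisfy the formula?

1

The models are:
  a=T b=T c=T d=T
Count: 1.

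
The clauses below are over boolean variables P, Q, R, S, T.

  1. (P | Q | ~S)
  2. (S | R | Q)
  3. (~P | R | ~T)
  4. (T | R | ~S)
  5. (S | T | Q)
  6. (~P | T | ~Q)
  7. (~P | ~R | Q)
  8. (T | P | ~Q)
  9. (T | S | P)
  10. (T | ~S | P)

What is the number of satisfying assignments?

7

Satisfying assignments:
  P=0 Q=0 R=1 S=0 T=1
  P=0 Q=1 R=0 S=0 T=1
  P=0 Q=1 R=0 S=1 T=1
  P=0 Q=1 R=1 S=0 T=1
  P=0 Q=1 R=1 S=1 T=1
  P=1 Q=1 R=1 S=0 T=1
  P=1 Q=1 R=1 S=1 T=1
That's 7 in total.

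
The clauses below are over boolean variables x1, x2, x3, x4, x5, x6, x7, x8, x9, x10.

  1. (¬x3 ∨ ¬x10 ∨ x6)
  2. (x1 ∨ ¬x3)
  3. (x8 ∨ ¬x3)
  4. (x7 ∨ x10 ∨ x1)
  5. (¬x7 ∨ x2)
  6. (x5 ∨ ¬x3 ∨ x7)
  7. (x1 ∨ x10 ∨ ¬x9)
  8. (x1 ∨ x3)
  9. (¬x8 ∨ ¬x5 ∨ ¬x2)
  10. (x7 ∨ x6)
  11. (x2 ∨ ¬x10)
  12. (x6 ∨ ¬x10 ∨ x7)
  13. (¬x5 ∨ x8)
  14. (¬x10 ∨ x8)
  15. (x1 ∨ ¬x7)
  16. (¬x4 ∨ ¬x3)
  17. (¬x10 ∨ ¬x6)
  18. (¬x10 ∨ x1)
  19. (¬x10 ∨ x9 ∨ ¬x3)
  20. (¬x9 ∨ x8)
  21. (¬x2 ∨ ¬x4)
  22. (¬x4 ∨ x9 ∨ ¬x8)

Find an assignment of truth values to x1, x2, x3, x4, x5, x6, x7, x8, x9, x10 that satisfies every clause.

x1=1, x2=0, x3=0, x4=1, x5=0, x6=1, x7=0, x8=1, x9=1, x10=0

x1 occurs only positively in the remaining clauses — set x1 = True.
Branch on x2: take x2 = False.
  then x7 is forced to False.
  then x6 is forced to True.
  then x10 is forced to False.
Set x3 = False and propagate.
The remaining clauses are satisfied by x4 = True, x5 = False, x8 = True, x9 = True.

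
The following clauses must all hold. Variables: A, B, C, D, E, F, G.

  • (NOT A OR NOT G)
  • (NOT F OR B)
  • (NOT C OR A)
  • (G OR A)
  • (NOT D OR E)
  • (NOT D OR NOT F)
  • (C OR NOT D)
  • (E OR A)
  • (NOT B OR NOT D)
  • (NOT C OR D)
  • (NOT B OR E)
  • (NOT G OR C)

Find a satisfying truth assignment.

Pure literal: E appears only positively; assign E = True.
Pure literal: F appears only negated; assign F = False.
Try A = True.
  then G is forced to False.
Set B = False and propagate.
For the remaining variables, C = False, D = False works.
Every clause has at least one true literal under this assignment.
Check each clause:
  1. (NOT A OR NOT G) — NOT G is true.
  2. (NOT F OR B) — NOT F is true.
  3. (NOT C OR A) — A is true.
  4. (A OR G) — A is true.
  5. (NOT D OR E) — NOT D is true.
  6. (NOT D OR NOT F) — NOT F is true.
  7. (C OR NOT D) — NOT D is true.
  8. (A OR E) — A is true.
  9. (NOT B OR NOT D) — NOT D is true.
  10. (D OR NOT C) — NOT C is true.
  11. (E OR NOT B) — E is true.
  12. (C OR NOT G) — NOT G is true.

A = True, B = False, C = False, D = False, E = True, F = False, G = False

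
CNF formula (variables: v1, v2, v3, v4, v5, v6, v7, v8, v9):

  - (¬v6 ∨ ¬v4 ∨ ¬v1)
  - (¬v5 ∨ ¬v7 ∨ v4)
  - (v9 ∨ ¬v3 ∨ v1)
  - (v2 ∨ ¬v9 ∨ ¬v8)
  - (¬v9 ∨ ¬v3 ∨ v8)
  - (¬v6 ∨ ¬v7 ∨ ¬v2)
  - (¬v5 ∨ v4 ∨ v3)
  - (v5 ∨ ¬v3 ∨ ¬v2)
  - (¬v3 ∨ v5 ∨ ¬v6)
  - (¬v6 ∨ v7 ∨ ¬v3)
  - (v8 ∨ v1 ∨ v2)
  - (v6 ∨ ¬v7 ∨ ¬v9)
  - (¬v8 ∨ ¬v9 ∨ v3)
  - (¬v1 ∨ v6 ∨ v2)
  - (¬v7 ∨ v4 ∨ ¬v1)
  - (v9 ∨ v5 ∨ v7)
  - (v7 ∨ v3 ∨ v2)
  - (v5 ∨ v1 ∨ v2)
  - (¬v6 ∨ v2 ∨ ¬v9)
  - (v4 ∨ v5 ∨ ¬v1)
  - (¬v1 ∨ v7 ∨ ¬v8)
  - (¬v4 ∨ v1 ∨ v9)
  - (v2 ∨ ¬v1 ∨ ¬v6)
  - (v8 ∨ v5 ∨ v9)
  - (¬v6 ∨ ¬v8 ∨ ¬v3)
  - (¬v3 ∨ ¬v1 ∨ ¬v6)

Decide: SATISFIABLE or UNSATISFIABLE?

SATISFIABLE

Set v1 = True and propagate.
Set v2 = True and propagate.
Try v3 = False.
The remaining clauses are satisfied by v4 = True, v5 = False, v6 = False, v7 = True, v8 = True, v9 = False.
So v1 = True, v2 = True, v3 = False, v4 = True, v5 = False, v6 = False, v7 = True, v8 = True, v9 = False is a satisfying assignment.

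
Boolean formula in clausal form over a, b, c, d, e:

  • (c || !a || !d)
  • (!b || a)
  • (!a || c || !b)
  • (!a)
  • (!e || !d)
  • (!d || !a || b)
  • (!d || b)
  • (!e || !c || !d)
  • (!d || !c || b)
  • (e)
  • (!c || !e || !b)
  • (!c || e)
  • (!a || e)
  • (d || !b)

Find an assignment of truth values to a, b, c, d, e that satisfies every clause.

Unit propagation: (!a) forces a = False.
(!b) is a unit clause, so b = False.
(!d) is a unit clause, so d = False.
The clause (e) is unit: e must be True.
c is now unconstrained; take c = False.
Every clause has at least one true literal under this assignment.

a=False, b=False, c=False, d=False, e=True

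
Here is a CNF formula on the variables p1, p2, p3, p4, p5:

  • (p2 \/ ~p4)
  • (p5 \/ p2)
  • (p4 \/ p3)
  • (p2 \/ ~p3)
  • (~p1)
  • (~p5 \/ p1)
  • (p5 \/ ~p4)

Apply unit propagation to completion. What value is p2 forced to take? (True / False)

(~p1) stands alone — p1 = False.
In (~p5 \/ p1), p1 is now false; ~p5 must hold, so p5 = False.
From (p2 \/ p5) and p5 = False: p2 = True.

True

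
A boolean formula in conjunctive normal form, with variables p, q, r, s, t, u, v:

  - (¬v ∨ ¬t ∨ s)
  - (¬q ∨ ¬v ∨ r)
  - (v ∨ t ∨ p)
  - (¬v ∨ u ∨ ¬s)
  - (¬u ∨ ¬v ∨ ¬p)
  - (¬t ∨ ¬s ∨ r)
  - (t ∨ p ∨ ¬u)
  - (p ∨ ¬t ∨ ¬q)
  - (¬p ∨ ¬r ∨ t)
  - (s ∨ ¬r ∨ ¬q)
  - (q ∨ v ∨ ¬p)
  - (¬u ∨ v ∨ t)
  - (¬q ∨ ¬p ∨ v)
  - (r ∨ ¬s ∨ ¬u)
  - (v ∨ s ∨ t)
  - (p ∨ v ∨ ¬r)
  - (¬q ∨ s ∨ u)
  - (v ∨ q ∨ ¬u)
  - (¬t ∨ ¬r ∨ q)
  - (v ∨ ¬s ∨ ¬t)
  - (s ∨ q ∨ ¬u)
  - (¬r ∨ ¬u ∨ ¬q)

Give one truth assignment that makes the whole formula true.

Set p = False and propagate.
The remaining clauses are satisfied by q = False, r = False, s = False, t = True, u = False, v = False.
Every clause has at least one true literal under this assignment.
Check each clause:
  1. (¬v ∨ ¬t ∨ s) — ¬v is true.
  2. (¬v ∨ ¬q ∨ r) — ¬v is true.
  3. (p ∨ t ∨ v) — t is true.
  4. (¬v ∨ ¬s ∨ u) — ¬v is true.
  5. (¬u ∨ ¬p ∨ ¬v) — ¬v is true.
  6. (¬s ∨ ¬t ∨ r) — ¬s is true.
  7. (¬u ∨ p ∨ t) — ¬u is true.
  8. (p ∨ ¬t ∨ ¬q) — ¬q is true.
  9. (¬r ∨ t ∨ ¬p) — t is true.
  10. (s ∨ ¬q ∨ ¬r) — ¬r is true.
  11. (q ∨ ¬p ∨ v) — ¬p is true.
  12. (¬u ∨ v ∨ t) — ¬u is true.
  13. (¬q ∨ ¬p ∨ v) — ¬p is true.
  14. (¬u ∨ r ∨ ¬s) — ¬u is true.
  15. (t ∨ v ∨ s) — t is true.
  16. (p ∨ v ∨ ¬r) — ¬r is true.
  17. (u ∨ s ∨ ¬q) — ¬q is true.
  18. (¬u ∨ q ∨ v) — ¬u is true.
  19. (q ∨ ¬t ∨ ¬r) — ¬r is true.
  20. (¬t ∨ v ∨ ¬s) — ¬s is true.
  21. (q ∨ s ∨ ¬u) — ¬u is true.
  22. (¬q ∨ ¬u ∨ ¬r) — ¬u is true.

p=False, q=False, r=False, s=False, t=True, u=False, v=False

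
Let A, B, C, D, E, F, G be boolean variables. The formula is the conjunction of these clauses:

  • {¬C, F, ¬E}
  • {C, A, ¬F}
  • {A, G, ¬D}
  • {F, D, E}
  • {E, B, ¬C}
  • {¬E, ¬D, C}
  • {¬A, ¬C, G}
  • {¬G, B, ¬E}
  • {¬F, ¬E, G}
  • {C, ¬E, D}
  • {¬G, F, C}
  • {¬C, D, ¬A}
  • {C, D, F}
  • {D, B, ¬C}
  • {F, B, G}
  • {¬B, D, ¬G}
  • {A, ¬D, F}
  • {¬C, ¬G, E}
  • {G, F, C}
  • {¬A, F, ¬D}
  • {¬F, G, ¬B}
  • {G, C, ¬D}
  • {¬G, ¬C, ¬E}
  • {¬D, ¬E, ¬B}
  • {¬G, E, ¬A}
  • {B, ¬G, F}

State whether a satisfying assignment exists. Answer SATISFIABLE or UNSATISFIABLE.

SATISFIABLE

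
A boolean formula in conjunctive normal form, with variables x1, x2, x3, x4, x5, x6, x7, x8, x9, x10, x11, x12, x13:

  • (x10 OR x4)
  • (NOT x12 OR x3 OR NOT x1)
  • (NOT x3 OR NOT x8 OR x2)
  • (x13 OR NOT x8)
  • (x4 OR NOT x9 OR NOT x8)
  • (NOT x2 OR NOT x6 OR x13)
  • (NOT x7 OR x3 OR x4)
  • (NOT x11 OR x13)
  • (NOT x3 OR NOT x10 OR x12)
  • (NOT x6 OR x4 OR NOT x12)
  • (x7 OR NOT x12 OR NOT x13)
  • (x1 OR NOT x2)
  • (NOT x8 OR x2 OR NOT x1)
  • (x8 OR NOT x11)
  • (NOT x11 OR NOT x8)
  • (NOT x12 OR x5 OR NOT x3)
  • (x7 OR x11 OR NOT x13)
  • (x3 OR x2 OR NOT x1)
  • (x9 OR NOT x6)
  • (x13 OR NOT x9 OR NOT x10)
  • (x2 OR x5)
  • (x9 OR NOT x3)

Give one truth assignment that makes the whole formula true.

x1=1  x2=0  x3=1  x4=1  x5=1  x6=1  x7=1  x8=0  x9=1  x10=0  x11=0  x12=0  x13=0

Check each clause:
  1. (x10 OR x4) — x4 is true.
  2. (x3 OR NOT x1 OR NOT x12) — x3 is true.
  3. (NOT x8 OR NOT x3 OR x2) — NOT x8 is true.
  4. (NOT x8 OR x13) — NOT x8 is true.
  5. (NOT x8 OR NOT x9 OR x4) — NOT x8 is true.
  6. (NOT x6 OR x13 OR NOT x2) — NOT x2 is true.
  7. (x4 OR NOT x7 OR x3) — x3 is true.
  8. (NOT x11 OR x13) — NOT x11 is true.
  9. (x12 OR NOT x3 OR NOT x10) — NOT x10 is true.
  10. (NOT x6 OR NOT x12 OR x4) — NOT x12 is true.
  11. (x7 OR NOT x13 OR NOT x12) — NOT x13 is true.
  12. (x1 OR NOT x2) — x1 is true.
  13. (x2 OR NOT x8 OR NOT x1) — NOT x8 is true.
  14. (NOT x11 OR x8) — NOT x11 is true.
  15. (NOT x11 OR NOT x8) — NOT x8 is true.
  16. (NOT x3 OR NOT x12 OR x5) — NOT x12 is true.
  17. (x11 OR NOT x13 OR x7) — NOT x13 is true.
  18. (x2 OR NOT x1 OR x3) — x3 is true.
  19. (x9 OR NOT x6) — x9 is true.
  20. (NOT x9 OR x13 OR NOT x10) — NOT x10 is true.
  21. (x2 OR x5) — x5 is true.
  22. (x9 OR NOT x3) — x9 is true.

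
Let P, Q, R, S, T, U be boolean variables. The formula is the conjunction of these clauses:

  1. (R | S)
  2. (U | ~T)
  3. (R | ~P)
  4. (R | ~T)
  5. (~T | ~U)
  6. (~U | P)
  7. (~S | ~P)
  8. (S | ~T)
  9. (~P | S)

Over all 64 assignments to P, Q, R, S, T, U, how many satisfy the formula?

The models are:
  P=0 Q=0 R=0 S=1 T=0 U=0
  P=0 Q=0 R=1 S=0 T=0 U=0
  P=0 Q=0 R=1 S=1 T=0 U=0
  P=0 Q=1 R=0 S=1 T=0 U=0
  P=0 Q=1 R=1 S=0 T=0 U=0
  P=0 Q=1 R=1 S=1 T=0 U=0
Count: 6.

6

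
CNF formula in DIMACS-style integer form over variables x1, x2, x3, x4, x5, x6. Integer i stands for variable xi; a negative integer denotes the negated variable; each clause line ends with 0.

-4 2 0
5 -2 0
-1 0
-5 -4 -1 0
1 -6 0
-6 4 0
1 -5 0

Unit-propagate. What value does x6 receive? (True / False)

False

Unit clause (!x1) sets x1 = False.
(!x6 || x1): since x1 = False, the clause reduces to (!x6). x6 = False.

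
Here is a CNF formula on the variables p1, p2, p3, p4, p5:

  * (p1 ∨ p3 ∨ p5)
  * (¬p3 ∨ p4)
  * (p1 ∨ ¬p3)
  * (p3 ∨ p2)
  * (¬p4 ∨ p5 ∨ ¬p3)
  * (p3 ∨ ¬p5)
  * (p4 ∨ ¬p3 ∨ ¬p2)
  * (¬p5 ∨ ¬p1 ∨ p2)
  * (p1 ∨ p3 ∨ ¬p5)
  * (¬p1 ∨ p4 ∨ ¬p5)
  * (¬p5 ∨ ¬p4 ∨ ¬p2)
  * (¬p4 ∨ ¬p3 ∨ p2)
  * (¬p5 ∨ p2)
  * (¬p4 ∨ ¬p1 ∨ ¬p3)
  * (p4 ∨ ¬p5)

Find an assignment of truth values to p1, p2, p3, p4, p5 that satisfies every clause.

Set p1 = True and propagate.
Branch on p2: take p2 = True.
Branch on p3: take p3 = False.
  then p5 is forced to False.
p4 is now unconstrained; take p4 = False.
Check each clause:
  1. (p1 ∨ p5 ∨ p3) — p1 is true.
  2. (p4 ∨ ¬p3) — ¬p3 is true.
  3. (p1 ∨ ¬p3) — p1 is true.
  4. (p3 ∨ p2) — p2 is true.
  5. (¬p4 ∨ ¬p3 ∨ p5) — ¬p4 is true.
  6. (¬p5 ∨ p3) — ¬p5 is true.
  7. (p4 ∨ ¬p3 ∨ ¬p2) — ¬p3 is true.
  8. (¬p1 ∨ ¬p5 ∨ p2) — p2 is true.
  9. (p1 ∨ p3 ∨ ¬p5) — p1 is true.
  10. (¬p1 ∨ p4 ∨ ¬p5) — ¬p5 is true.
  11. (¬p2 ∨ ¬p5 ∨ ¬p4) — ¬p5 is true.
  12. (¬p3 ∨ p2 ∨ ¬p4) — p2 is true.
  13. (p2 ∨ ¬p5) — p2 is true.
  14. (¬p1 ∨ ¬p3 ∨ ¬p4) — ¬p4 is true.
  15. (p4 ∨ ¬p5) — ¬p5 is true.

p1=T, p2=T, p3=F, p4=F, p5=F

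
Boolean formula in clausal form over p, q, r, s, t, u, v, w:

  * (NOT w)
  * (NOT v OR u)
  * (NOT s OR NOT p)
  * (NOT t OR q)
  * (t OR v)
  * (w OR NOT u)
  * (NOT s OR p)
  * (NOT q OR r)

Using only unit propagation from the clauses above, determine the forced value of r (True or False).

(NOT w) is a unit clause: w = False.
(NOT u OR w): since w = False, the clause reduces to (NOT u). u = False.
In (NOT v OR u), u is now false; NOT v must hold, so v = False.
(t OR v): since v = False, the clause reduces to (t). t = True.
(q OR NOT t) with t = True leaves only q, so q = True.
From (NOT q OR r) and q = True: r = True.

True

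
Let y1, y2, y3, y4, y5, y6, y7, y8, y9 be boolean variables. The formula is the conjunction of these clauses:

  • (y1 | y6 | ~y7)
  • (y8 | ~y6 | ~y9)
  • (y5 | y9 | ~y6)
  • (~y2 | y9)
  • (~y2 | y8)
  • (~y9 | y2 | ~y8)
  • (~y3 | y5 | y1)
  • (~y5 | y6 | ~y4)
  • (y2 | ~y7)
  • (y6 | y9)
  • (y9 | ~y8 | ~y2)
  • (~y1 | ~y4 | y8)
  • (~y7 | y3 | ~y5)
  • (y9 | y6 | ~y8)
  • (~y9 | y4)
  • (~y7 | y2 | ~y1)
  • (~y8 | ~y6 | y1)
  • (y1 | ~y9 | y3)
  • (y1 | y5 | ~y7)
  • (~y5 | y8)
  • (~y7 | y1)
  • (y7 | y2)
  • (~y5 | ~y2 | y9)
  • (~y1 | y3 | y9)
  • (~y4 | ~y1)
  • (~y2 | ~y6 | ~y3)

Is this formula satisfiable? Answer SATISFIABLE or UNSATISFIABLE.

y9 = True:
  propagation gives y4=True, y1=False, y3=True, y5=True; an empty clause results — contradiction.
y9 = False:
  propagation gives y2=False, y7=False; an empty clause results — contradiction.
Every branch closes, so no satisfying assignment exists.

UNSATISFIABLE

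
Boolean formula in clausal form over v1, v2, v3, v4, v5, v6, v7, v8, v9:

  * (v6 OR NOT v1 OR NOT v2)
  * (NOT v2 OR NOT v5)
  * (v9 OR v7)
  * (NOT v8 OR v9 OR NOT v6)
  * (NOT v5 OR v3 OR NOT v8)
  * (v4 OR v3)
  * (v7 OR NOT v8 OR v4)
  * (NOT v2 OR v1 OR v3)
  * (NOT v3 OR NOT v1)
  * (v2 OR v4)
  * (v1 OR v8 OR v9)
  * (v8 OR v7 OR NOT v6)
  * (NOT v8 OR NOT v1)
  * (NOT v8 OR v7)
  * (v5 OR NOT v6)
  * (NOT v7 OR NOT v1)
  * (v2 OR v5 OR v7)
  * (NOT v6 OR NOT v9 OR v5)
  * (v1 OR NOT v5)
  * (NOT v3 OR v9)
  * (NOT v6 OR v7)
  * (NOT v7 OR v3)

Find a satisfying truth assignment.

v1=False, v2=True, v3=True, v4=False, v5=False, v6=False, v7=True, v8=False, v9=True

Check each clause:
  1. (v6 OR NOT v1 OR NOT v2) — NOT v1 is true.
  2. (NOT v5 OR NOT v2) — NOT v5 is true.
  3. (v7 OR v9) — v9 is true.
  4. (v9 OR NOT v6 OR NOT v8) — NOT v8 is true.
  5. (v3 OR NOT v8 OR NOT v5) — v3 is true.
  6. (v4 OR v3) — v3 is true.
  7. (v4 OR v7 OR NOT v8) — NOT v8 is true.
  8. (NOT v2 OR v1 OR v3) — v3 is true.
  9. (NOT v3 OR NOT v1) — NOT v1 is true.
  10. (v4 OR v2) — v2 is true.
  11. (v9 OR v1 OR v8) — v9 is true.
  12. (v8 OR NOT v6 OR v7) — NOT v6 is true.
  13. (NOT v8 OR NOT v1) — NOT v8 is true.
  14. (v7 OR NOT v8) — NOT v8 is true.
  15. (v5 OR NOT v6) — NOT v6 is true.
  16. (NOT v7 OR NOT v1) — NOT v1 is true.
  17. (v7 OR v2 OR v5) — v2 is true.
  18. (v5 OR NOT v9 OR NOT v6) — NOT v6 is true.
  19. (NOT v5 OR v1) — NOT v5 is true.
  20. (v9 OR NOT v3) — v9 is true.
  21. (v7 OR NOT v6) — NOT v6 is true.
  22. (NOT v7 OR v3) — v3 is true.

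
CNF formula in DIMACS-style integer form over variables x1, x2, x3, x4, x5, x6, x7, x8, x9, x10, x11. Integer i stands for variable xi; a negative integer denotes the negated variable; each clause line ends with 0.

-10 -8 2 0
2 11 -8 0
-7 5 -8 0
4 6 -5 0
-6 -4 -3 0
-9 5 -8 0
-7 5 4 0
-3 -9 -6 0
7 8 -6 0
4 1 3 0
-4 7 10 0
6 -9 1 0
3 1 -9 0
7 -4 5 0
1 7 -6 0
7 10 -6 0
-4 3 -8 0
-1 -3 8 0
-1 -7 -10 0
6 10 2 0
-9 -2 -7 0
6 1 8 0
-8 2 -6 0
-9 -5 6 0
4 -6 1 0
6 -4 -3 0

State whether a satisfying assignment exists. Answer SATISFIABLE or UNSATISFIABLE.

Pure literal: x9 appears only negated; assign x9 = False.
x11 occurs only positively in the remaining clauses — set x11 = True.
Branch on x1: take x1 = True.
The remaining clauses are satisfied by x2 = True, x3 = False, x4 = True, x5 = True, x6 = True, x7 = True, x8 = False, x10 = False.
So x1=True, x2=True, x3=False, x4=True, x5=True, x6=True, x7=True, x8=False, x9=False, x10=False, x11=True is a satisfying assignment.

SATISFIABLE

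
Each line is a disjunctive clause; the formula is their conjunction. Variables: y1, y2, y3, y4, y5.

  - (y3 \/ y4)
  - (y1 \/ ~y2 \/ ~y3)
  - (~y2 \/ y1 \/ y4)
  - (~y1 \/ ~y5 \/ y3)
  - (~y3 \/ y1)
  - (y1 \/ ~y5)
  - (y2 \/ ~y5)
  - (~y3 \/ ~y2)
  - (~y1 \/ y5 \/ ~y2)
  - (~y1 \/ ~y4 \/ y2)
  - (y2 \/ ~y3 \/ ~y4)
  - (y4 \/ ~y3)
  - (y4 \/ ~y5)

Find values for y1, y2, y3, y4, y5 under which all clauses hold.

y1 = 0  y2 = 1  y3 = 0  y4 = 1  y5 = 0

Check each clause:
  1. (y3 \/ y4) — y4 is true.
  2. (~y2 \/ y1 \/ ~y3) — ~y3 is true.
  3. (y1 \/ ~y2 \/ y4) — y4 is true.
  4. (~y1 \/ ~y5 \/ y3) — ~y1 is true.
  5. (~y3 \/ y1) — ~y3 is true.
  6. (~y5 \/ y1) — ~y5 is true.
  7. (y2 \/ ~y5) — y2 is true.
  8. (~y2 \/ ~y3) — ~y3 is true.
  9. (~y1 \/ ~y2 \/ y5) — ~y1 is true.
  10. (~y1 \/ ~y4 \/ y2) — y2 is true.
  11. (~y3 \/ y2 \/ ~y4) — y2 is true.
  12. (y4 \/ ~y3) — y4 is true.
  13. (~y5 \/ y4) — ~y5 is true.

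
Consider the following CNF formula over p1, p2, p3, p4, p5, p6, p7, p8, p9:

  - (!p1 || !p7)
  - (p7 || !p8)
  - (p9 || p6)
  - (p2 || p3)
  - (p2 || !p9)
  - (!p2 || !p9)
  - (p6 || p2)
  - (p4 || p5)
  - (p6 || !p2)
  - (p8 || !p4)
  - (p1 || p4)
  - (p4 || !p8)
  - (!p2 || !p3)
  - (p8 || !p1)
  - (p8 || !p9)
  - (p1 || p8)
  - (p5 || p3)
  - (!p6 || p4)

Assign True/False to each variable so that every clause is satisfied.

p1 = F, p2 = F, p3 = T, p4 = T, p5 = T, p6 = T, p7 = T, p8 = T, p9 = F

Pure literal: p5 appears only positively; assign p5 = True.
Try p1 = False.
  then p4 is forced to True.
  then p8 is forced to True.
  then p7 is forced to True.
Set p2 = False and propagate.
  then p3 is forced to True.
  then p9 is forced to False.
  then p6 is forced to True.
Check each clause:
  1. (!p7 || !p1) — !p1 is true.
  2. (!p8 || p7) — p7 is true.
  3. (p6 || p9) — p6 is true.
  4. (p3 || p2) — p3 is true.
  5. (!p9 || p2) — !p9 is true.
  6. (!p2 || !p9) — !p2 is true.
  7. (p2 || p6) — p6 is true.
  8. (p4 || p5) — p4 is true.
  9. (p6 || !p2) — p6 is true.
  10. (p8 || !p4) — p8 is true.
  11. (p1 || p4) — p4 is true.
  12. (!p8 || p4) — p4 is true.
  13. (!p2 || !p3) — !p2 is true.
  14. (p8 || !p1) — p8 is true.
  15. (!p9 || p8) — p8 is true.
  16. (p8 || p1) — p8 is true.
  17. (p5 || p3) — p3 is true.
  18. (!p6 || p4) — p4 is true.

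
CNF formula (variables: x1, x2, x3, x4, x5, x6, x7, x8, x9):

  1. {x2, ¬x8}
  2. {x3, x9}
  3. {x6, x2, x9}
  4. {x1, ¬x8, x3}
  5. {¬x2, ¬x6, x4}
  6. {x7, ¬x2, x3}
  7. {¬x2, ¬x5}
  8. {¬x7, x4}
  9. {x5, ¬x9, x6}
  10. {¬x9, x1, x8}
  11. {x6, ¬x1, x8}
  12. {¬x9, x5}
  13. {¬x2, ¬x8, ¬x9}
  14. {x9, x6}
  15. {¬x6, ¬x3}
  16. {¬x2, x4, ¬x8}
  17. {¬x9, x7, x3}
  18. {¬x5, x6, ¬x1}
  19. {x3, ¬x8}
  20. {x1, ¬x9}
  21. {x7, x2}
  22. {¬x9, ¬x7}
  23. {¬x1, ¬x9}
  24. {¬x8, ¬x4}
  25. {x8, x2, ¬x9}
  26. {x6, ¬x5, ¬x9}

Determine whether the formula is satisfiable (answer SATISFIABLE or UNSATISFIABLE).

UNSATISFIABLE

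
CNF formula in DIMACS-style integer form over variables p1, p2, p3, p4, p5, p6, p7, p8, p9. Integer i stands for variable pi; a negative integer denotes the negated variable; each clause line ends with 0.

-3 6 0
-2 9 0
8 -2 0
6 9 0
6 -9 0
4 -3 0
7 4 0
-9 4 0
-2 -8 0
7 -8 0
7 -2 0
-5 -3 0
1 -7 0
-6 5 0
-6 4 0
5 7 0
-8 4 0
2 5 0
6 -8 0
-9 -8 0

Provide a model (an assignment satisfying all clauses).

Pure literal: p1 appears only positively; assign p1 = True.
p3 occurs only negated in the remaining clauses — set p3 = False.
Try p2 = False.
  then p5 is forced to True.
Set p4 = True and propagate.
For the remaining variables, p6 = True, p7 = True, p8 = False, p9 = True works.

p1=True, p2=False, p3=False, p4=True, p5=True, p6=True, p7=True, p8=False, p9=True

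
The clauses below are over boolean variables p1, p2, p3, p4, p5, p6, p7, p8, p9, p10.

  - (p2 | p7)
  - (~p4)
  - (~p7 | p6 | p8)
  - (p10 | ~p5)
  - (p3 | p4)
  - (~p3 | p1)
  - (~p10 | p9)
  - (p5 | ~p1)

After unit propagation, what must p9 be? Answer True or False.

True

(~p4) is a unit clause: p4 = False.
(p3 | p4) with p4 = False leaves only p3, so p3 = True.
(~p3 | p1) with p3 = True leaves only p1, so p1 = True.
In (p5 | ~p1), ~p1 is now false; p5 must hold, so p5 = True.
(~p5 | p10) with p5 = True leaves only p10, so p10 = True.
In (~p10 | p9), ~p10 is now false; p9 must hold, so p9 = True.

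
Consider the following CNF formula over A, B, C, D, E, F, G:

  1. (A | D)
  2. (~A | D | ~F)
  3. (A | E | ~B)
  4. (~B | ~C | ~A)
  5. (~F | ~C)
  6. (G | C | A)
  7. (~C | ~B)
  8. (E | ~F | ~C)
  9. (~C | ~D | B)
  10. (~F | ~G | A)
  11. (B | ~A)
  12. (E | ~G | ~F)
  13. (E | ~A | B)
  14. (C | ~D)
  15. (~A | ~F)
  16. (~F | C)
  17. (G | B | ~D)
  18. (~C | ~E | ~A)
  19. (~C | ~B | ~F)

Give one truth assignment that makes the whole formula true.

A = T, B = T, C = F, D = F, E = T, F = F, G = T

F occurs only negated in the remaining clauses — set F = False.
Branch on A: take A = True.
  then B is forced to True.
  then C is forced to False.
  then D is forced to False.
E, G are now unconstrained; take E = True, G = True.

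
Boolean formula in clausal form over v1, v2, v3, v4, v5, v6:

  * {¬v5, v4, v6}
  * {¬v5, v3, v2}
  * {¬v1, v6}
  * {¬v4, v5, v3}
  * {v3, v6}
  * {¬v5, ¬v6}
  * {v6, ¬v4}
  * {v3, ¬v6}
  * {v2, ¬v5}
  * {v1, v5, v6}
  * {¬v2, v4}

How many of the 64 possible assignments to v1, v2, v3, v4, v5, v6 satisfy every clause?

The models are:
  v1=F v2=F v3=T v4=F v5=F v6=T
  v1=F v2=F v3=T v4=T v5=F v6=T
  v1=F v2=T v3=T v4=T v5=F v6=T
  v1=T v2=F v3=T v4=F v5=F v6=T
  v1=T v2=F v3=T v4=T v5=F v6=T
  v1=T v2=T v3=T v4=T v5=F v6=T
That's 6 in total.

6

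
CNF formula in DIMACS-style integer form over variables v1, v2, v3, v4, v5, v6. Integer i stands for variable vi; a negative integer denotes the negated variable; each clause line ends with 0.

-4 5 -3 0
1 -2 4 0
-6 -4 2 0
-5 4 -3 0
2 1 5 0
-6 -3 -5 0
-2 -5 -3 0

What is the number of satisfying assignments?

27

Case analysis on v5 and v2:
  v5=1, v2=1: v6 free; 3 ways for (v1,v3,v4) × 2^1 = 6.
  v5=1, v2=0: v1 free; 4 ways for (v3,v4,v6) × 2^1 = 8.
  v5=0, v2=1: v6 free; 4 ways for (v1,v3,v4) × 2^1 = 8.
  v5=0, v2=0: 5 of the 16 assignments to (v1,v3,v4,v6) work.
Total: 6 + 8 + 8 + 5 = 27.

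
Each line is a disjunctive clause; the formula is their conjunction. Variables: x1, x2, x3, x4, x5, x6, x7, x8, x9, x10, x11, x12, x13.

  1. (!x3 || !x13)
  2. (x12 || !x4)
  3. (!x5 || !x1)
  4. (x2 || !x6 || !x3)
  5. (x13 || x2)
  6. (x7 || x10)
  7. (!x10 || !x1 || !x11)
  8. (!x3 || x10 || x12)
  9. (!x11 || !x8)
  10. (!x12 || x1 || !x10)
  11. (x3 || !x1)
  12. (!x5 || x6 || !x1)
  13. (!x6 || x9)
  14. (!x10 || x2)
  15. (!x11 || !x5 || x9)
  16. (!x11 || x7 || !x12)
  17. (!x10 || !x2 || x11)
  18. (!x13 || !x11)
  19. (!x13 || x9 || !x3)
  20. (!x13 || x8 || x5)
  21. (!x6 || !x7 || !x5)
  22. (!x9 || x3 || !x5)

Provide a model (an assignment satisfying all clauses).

x1 = F, x2 = T, x3 = F, x4 = F, x5 = F, x6 = T, x7 = T, x8 = T, x9 = T, x10 = F, x11 = F, x12 = F, x13 = T

Pure literal: x4 appears only negated; assign x4 = False.
Branch on x1: take x1 = False.
Branch on x2: take x2 = True.
For the remaining variables, x3 = False, x5 = False, x6 = True, x7 = True, x8 = True, x9 = True, x10 = False, x11 = False, x12 = False, x13 = True works.
Every clause has at least one true literal under this assignment.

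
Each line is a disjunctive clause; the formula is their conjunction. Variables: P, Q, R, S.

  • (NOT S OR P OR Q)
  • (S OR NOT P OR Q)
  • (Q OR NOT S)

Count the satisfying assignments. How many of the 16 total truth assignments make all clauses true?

10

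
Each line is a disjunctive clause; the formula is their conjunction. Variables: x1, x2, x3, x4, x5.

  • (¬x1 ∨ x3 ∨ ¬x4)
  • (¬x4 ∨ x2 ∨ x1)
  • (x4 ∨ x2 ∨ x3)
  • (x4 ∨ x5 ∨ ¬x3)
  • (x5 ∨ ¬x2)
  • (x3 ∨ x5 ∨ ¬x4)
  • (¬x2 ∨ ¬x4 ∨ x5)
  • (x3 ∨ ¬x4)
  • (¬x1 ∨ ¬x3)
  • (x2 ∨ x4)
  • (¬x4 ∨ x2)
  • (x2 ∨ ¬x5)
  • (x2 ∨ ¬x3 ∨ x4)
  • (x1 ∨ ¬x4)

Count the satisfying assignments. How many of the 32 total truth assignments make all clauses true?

Satisfying assignments:
  x1=F x2=T x3=F x4=F x5=T
  x1=F x2=T x3=T x4=F x5=T
  x1=T x2=T x3=F x4=F x5=T
Count: 3.

3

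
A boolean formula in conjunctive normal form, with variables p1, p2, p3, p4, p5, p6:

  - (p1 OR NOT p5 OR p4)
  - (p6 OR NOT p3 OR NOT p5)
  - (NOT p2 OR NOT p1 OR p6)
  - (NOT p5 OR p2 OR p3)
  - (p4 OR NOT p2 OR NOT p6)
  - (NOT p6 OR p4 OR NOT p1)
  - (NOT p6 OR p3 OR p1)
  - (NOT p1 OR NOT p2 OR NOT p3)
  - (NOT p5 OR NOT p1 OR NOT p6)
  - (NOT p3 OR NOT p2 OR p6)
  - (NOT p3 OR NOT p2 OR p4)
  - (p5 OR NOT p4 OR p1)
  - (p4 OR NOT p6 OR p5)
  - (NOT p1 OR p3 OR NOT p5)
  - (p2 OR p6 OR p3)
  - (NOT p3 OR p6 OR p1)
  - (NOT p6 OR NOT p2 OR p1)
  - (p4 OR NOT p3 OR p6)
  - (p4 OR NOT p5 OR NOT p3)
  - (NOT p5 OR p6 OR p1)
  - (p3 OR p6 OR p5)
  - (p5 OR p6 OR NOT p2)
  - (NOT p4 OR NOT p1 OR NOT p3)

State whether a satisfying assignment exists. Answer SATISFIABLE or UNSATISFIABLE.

Branch on p1: take p1 = True.
The remaining clauses are satisfied by p2 = True, p3 = False, p4 = True, p5 = False, p6 = True.
Every clause has at least one true literal under this assignment.
So p1 = 1, p2 = 1, p3 = 0, p4 = 1, p5 = 0, p6 = 1 is a satisfying assignment.

SATISFIABLE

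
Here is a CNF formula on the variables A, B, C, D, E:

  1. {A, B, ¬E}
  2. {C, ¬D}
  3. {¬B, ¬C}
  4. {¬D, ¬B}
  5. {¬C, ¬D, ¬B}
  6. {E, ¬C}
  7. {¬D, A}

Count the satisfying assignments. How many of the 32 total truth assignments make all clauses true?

9

Split on B, then C.
  B=1, C=1: a clause becomes empty — 0.
  B=1, C=0: remaining (A,D,E) ∈ {(0,0,0); (0,0,1); (1,0,0); (1,0,1)} — 4.
  B=0, C=1: remaining (A,D,E) ∈ {(1,0,1); (1,1,1)} — 2.
  B=0, C=0: remaining (A,D,E) ∈ {(0,0,0); (1,0,0); (1,0,1)} — 3.
Total: 0 + 4 + 2 + 3 = 9.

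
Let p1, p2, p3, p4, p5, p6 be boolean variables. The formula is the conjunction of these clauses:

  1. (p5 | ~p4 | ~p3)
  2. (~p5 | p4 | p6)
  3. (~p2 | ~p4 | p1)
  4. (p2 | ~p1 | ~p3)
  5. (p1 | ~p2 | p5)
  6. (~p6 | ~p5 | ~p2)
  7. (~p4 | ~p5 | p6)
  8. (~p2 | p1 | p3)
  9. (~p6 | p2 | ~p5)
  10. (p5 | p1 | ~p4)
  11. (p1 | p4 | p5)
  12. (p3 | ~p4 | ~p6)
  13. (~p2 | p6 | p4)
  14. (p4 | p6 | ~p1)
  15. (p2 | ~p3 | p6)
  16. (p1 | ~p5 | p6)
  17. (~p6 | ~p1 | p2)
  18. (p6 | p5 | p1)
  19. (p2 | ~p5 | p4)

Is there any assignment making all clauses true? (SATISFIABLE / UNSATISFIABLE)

Try p1 = True.
The remaining clauses are satisfied by p2 = True, p3 = False, p4 = True, p5 = False, p6 = False.
Every clause has at least one true literal under this assignment.
So p1=1, p2=1, p3=0, p4=1, p5=0, p6=0 is a satisfying assignment.

SATISFIABLE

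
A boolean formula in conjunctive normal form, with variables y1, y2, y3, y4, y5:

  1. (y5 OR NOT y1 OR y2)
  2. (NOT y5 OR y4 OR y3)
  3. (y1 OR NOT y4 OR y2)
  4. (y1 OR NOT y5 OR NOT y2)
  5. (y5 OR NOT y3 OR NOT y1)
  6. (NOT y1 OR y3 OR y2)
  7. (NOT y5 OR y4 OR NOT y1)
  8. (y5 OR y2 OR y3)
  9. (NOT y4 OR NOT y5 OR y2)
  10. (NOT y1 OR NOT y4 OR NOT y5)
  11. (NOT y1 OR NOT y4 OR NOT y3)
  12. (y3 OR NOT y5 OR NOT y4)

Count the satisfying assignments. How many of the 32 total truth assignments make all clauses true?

Split on y5, then y1.
  y5=1, y1=1: a clause becomes empty — 0.
  y5=1, y1=0: remaining (y2,y3,y4) ∈ {(0,1,0)} — 1.
  y5=0, y1=1: remaining (y2,y3,y4) ∈ {(1,0,0); (1,0,1)} — 2.
  y5=0, y1=0: 5 of the 8 assignments to (y2,y3,y4) work.
Total: 0 + 1 + 2 + 5 = 8.

8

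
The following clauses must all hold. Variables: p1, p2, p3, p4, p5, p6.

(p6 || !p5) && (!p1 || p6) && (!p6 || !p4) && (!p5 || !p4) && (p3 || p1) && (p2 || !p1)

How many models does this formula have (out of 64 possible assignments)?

12

Split on p1, then p6.
  p1=1, p6=1: remaining (p2,p3,p4,p5) ∈ {(1,0,0,0); (1,0,0,1); (1,1,0,0); (1,1,0,1)} — 4.
  p1=1, p6=0: a clause becomes empty — 0.
  p1=0, p6=1: remaining (p2,p3,p4,p5) ∈ {(0,1,0,0); (0,1,0,1); (1,1,0,0); (1,1,0,1)} — 4.
  p1=0, p6=0: remaining (p2,p3,p4,p5) ∈ {(0,1,0,0); (0,1,1,0); (1,1,0,0); (1,1,1,0)} — 4.
Total: 4 + 0 + 4 + 4 = 12.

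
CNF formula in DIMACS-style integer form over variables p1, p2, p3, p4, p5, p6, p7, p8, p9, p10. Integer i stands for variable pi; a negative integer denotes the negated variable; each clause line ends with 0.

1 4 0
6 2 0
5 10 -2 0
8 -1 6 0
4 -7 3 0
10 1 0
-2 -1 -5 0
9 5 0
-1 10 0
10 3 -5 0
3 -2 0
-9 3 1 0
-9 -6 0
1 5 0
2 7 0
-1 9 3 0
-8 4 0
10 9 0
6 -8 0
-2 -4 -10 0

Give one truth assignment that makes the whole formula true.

p1=1, p2=0, p3=1, p4=0, p5=1, p6=1, p7=1, p8=0, p9=0, p10=1

p3 occurs only positively in the remaining clauses — set p3 = True.
Try p1 = True.
  then p10 is forced to True.
The remaining clauses are satisfied by p2 = False, p4 = False, p5 = True, p6 = True, p7 = True, p8 = False, p9 = False.
Every clause has at least one true literal under this assignment.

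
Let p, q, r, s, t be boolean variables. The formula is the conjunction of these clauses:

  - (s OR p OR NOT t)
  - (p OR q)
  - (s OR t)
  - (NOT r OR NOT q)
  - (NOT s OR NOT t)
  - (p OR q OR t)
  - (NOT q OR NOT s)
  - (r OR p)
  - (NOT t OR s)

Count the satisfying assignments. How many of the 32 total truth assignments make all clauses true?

The models are:
  p=1 q=0 r=0 s=1 t=0
  p=1 q=0 r=1 s=1 t=0
Count: 2.

2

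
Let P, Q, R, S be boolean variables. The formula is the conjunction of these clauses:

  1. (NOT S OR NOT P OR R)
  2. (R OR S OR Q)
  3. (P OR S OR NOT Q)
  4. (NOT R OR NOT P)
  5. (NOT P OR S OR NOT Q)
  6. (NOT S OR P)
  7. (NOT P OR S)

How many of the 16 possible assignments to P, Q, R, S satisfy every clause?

Satisfying assignments:
  P=0 Q=0 R=1 S=0
Count: 1.

1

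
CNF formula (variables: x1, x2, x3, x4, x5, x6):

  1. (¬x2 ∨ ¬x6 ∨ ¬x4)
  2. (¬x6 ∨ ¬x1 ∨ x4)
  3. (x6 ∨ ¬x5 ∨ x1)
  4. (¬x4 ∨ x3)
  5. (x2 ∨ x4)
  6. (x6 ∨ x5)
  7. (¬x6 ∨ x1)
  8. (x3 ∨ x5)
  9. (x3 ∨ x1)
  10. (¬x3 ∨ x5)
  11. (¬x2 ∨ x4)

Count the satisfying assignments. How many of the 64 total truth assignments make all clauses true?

Satisfying assignments:
  x1=1 x2=0 x3=1 x4=1 x5=1 x6=0
  x1=1 x2=0 x3=1 x4=1 x5=1 x6=1
  x1=1 x2=1 x3=1 x4=1 x5=1 x6=0
Count: 3.

3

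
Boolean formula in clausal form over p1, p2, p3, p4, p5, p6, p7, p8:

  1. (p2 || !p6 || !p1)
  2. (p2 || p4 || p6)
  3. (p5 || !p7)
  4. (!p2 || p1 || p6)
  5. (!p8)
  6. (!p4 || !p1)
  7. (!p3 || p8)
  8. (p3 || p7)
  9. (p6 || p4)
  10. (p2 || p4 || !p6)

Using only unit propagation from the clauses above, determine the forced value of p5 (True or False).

True

(!p8) is a unit clause: p8 = False.
(p8 || !p3): since p8 = False, the clause reduces to (!p3). p3 = False.
In (p7 || p3), p3 is now false; p7 must hold, so p7 = True.
From (p5 || !p7) and p7 = True: p5 = True.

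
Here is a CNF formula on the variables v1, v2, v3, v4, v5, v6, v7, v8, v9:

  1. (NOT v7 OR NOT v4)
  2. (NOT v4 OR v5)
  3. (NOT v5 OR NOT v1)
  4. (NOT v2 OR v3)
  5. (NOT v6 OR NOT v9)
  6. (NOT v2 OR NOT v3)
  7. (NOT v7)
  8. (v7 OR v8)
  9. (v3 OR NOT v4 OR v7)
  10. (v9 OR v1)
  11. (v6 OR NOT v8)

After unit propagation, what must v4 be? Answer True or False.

False

(NOT v7) is a unit clause: v7 = False.
From (v7 OR v8) and v7 = False: v8 = True.
From (NOT v8 OR v6) and v8 = True: v6 = True.
(NOT v9 OR NOT v6): since v6 = True, the clause reduces to (NOT v9). v9 = False.
From (v1 OR v9) and v9 = False: v1 = True.
(NOT v5 OR NOT v1): since v1 = True, the clause reduces to (NOT v5). v5 = False.
(NOT v4 OR v5): since v5 = False, the clause reduces to (NOT v4). v4 = False.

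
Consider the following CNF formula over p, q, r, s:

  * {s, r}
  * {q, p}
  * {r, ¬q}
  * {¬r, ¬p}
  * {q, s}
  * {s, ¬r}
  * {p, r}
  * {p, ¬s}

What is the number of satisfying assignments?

1

The models are:
  p=1 q=0 r=0 s=1
Count: 1.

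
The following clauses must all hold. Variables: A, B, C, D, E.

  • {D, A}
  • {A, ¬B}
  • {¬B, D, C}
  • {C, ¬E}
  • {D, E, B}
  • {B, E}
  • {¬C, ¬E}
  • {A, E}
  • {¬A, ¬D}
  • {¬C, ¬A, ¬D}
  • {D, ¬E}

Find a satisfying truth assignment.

Branch on A: take A = True.
  then D is forced to False.
  then E is forced to False.
  then B is forced to True.
  then C is forced to True.

A = T  B = T  C = T  D = F  E = F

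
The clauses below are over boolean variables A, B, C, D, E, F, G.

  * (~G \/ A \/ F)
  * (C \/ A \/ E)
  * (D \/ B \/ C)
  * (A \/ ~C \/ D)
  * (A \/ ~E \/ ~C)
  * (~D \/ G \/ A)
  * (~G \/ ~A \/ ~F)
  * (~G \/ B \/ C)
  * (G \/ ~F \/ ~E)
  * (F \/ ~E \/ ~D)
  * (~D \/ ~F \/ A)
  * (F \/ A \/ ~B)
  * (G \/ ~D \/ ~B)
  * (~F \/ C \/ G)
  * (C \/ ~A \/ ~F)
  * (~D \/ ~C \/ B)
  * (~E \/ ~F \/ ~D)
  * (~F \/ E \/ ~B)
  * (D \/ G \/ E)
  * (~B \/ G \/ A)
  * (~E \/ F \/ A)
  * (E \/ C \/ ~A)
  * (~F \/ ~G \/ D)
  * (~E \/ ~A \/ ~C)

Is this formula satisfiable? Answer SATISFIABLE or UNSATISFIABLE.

SATISFIABLE

Set A = True and propagate.
Set B = True and propagate.
The remaining clauses are satisfied by C = True, D = False, E = False, F = False, G = True.
So A = True  B = True  C = True  D = False  E = False  F = False  G = True is a satisfying assignment.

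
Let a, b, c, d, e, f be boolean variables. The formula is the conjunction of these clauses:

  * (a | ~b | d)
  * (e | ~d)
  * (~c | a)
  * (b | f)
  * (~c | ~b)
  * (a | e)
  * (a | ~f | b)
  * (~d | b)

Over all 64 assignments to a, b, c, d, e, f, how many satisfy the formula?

12

Case analysis on b and a:
  b=T, a=T: f free; 3 ways for (c,d,e) × 2^1 = 6.
  b=T, a=F: remaining (c,d,e,f) ∈ {(F,T,T,F); (F,T,T,T)} — 2.
  b=F, a=T: remaining (c,d,e,f) ∈ {(F,F,F,T); (F,F,T,T); (T,F,F,T); (T,F,T,T)} — 4.
  b=F, a=F: a clause becomes empty — 0.
Total: 6 + 2 + 4 + 0 = 12.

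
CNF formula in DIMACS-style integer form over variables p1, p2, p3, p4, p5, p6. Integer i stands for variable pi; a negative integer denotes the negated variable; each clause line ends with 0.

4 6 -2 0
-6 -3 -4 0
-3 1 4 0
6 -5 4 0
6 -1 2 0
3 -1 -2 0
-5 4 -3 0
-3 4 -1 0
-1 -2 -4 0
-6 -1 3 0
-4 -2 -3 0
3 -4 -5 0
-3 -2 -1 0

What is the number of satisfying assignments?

Split on p3, then p4.
  p3=T, p4=T: remaining (p1,p2,p5,p6) ∈ {(F,F,F,F); (F,F,T,F)} — 2.
  p3=T, p4=F: a clause becomes empty — 0.
  p3=F, p4=T: remaining (p1,p2,p5,p6) ∈ {(F,F,F,F); (F,F,F,T); (F,T,F,F); (F,T,F,T)} — 4.
  p3=F, p4=F: 5 of the 16 assignments to (p1,p2,p5,p6) work.
Total: 2 + 0 + 4 + 5 = 11.

11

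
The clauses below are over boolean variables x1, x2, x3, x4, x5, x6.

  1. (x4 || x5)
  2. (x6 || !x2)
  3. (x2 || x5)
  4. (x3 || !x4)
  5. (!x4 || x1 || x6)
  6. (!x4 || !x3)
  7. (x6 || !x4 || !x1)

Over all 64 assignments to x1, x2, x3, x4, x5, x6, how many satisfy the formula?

12

Split on x4, then x6.
  x4=T, x6=T: a clause becomes empty — 0.
  x4=T, x6=F: a clause becomes empty — 0.
  x4=F, x6=T: forces x5=T; x1, x2, x3 free → 2^3 = 8.
  x4=F, x6=F: remaining (x1,x2,x3,x5) ∈ {(F,F,F,T); (F,F,T,T); (T,F,F,T); (T,F,T,T)} — 4.
Total: 0 + 0 + 8 + 4 = 12.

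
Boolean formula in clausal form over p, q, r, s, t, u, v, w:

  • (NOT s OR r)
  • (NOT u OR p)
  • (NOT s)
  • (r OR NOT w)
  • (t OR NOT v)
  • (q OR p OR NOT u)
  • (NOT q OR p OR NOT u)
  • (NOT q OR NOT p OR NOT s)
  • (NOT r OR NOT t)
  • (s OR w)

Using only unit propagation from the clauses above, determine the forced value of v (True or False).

False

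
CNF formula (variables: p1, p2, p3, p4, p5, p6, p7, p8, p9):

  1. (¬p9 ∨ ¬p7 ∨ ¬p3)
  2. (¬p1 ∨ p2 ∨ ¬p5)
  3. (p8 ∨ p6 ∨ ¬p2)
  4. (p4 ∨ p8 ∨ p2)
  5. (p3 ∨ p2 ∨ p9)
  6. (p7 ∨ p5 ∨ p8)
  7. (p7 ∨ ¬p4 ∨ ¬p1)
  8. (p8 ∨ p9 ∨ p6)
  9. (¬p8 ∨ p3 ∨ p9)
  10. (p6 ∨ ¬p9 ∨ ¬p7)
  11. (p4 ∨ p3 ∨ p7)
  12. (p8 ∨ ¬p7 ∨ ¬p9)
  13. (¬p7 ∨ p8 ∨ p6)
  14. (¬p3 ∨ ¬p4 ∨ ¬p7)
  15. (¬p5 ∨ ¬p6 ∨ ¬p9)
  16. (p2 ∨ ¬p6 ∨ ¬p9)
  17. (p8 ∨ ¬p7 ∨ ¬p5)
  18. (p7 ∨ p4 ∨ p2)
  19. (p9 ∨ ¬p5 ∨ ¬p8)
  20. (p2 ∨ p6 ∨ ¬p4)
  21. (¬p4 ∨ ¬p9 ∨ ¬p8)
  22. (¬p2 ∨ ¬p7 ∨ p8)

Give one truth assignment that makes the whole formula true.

p1=F  p2=T  p3=T  p4=F  p5=F  p6=F  p7=F  p8=T  p9=F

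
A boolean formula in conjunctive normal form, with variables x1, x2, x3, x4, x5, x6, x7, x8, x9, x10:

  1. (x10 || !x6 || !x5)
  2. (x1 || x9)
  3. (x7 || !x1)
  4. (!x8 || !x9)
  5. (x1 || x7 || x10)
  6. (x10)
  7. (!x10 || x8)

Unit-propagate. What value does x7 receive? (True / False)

(x10) stands alone — x10 = True.
From (!x10 || x8) and x10 = True: x8 = True.
(!x9 || !x8): since x8 = True, the clause reduces to (!x9). x9 = False.
In (x1 || x9), x9 is now false; x1 must hold, so x1 = True.
(x7 || !x1): since x1 = True, the clause reduces to (x7). x7 = True.

True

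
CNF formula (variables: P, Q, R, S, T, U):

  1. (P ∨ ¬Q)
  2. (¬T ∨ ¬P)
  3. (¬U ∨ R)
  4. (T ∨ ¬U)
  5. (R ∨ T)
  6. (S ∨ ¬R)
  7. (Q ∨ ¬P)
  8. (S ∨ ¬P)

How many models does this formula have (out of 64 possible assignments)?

6

Satisfying assignments:
  P=0 Q=0 R=0 S=0 T=1 U=0
  P=0 Q=0 R=0 S=1 T=1 U=0
  P=0 Q=0 R=1 S=1 T=0 U=0
  P=0 Q=0 R=1 S=1 T=1 U=0
  P=0 Q=0 R=1 S=1 T=1 U=1
  P=1 Q=1 R=1 S=1 T=0 U=0
Count: 6.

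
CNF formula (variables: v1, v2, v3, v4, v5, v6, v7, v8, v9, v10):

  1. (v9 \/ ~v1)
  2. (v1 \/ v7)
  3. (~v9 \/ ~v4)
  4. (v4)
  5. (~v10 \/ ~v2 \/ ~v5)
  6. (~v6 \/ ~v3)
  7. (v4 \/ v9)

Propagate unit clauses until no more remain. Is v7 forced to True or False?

(v4) is a unit clause: v4 = True.
From (~v4 \/ ~v9) and v4 = True: v9 = False.
(v9 \/ ~v1): since v9 = False, the clause reduces to (~v1). v1 = False.
(v7 \/ v1) with v1 = False leaves only v7, so v7 = True.

True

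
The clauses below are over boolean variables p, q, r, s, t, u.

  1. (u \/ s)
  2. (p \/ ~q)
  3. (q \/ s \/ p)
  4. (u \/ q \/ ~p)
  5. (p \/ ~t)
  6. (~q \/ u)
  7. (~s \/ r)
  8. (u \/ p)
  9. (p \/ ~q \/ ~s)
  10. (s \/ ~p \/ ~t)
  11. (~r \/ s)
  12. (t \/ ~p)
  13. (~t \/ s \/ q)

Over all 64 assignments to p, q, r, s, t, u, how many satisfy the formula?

3

Satisfying assignments:
  p=F q=F r=T s=T t=F u=T
  p=T q=F r=T s=T t=T u=T
  p=T q=T r=T s=T t=T u=T
That's 3 in total.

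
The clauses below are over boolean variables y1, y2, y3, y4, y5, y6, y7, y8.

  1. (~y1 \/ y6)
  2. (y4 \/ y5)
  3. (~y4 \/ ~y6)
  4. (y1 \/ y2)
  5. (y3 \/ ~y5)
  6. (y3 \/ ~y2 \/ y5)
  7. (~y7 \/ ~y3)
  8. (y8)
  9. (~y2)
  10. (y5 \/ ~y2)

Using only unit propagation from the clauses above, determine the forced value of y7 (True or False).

False

Unit clause (y8) sets y8 = True.
(~y2) is a unit clause: y2 = False.
(y1 \/ y2) with y2 = False leaves only y1, so y1 = True.
In (y6 \/ ~y1), ~y1 is now false; y6 must hold, so y6 = True.
In (~y4 \/ ~y6), ~y6 is now false; ~y4 must hold, so y4 = False.
From (y5 \/ y4) and y4 = False: y5 = True.
(~y5 \/ y3) with y5 = True leaves only y3, so y3 = True.
(~y7 \/ ~y3) with y3 = True leaves only ~y7, so y7 = False.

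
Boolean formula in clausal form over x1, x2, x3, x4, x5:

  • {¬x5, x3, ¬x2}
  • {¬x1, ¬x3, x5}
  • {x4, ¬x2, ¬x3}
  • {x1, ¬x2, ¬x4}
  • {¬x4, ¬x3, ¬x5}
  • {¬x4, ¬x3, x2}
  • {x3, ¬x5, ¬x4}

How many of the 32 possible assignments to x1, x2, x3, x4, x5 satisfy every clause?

12

Case analysis on x3 and x4:
  x3=1, x4=1: a clause becomes empty — 0.
  x3=1, x4=0: remaining (x1,x2,x5) ∈ {(0,0,0); (0,0,1); (1,0,1)} — 3.
  x3=0, x4=1: remaining (x1,x2,x5) ∈ {(0,0,0); (1,0,0); (1,1,0)} — 3.
  x3=0, x4=0: x1 free; 3 ways for (x2,x5) × 2^1 = 6.
Total: 0 + 3 + 3 + 6 = 12.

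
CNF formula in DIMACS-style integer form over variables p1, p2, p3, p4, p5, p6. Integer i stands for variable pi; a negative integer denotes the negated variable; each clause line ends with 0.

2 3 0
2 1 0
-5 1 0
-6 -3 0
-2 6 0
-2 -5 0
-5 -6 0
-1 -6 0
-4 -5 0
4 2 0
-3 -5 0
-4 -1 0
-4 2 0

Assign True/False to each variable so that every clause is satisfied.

p1 = F, p2 = T, p3 = F, p4 = T, p5 = F, p6 = T

Pure literal: p5 appears only negated; assign p5 = False.
Try p1 = False.
  then p2 is forced to True.
  then p6 is forced to True.
  then p3 is forced to False.
p4 is now unconstrained; take p4 = True.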